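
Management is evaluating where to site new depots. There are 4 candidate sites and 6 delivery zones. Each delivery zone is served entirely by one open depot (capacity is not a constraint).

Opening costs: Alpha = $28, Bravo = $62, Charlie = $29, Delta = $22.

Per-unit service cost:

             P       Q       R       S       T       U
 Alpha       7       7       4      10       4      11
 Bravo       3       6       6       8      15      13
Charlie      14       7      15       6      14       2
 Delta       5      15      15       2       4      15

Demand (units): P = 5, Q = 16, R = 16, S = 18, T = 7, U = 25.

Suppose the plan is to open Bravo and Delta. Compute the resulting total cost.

Total cost: 680

Each delivery zone is assigned to its cheapest site among the open ones.
{Bravo, Delta}: P→Bravo 3·5=15, Q→Bravo 6·16=96, R→Bravo 6·16=96, S→Delta 2·18=36, T→Delta 4·7=28, U→Bravo 13·25=325. Service 596; fixed 84; total 680.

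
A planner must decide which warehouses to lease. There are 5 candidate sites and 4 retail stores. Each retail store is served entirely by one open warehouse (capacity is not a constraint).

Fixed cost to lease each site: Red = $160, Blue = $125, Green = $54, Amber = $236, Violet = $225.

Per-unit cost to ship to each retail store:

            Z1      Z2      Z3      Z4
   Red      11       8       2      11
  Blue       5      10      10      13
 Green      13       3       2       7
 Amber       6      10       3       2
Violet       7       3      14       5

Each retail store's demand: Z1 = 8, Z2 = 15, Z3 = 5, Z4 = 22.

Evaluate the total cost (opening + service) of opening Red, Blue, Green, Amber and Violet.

Each retail store is assigned to its cheapest site among the open ones.
{Red, Blue, Green, Amber, Violet}: Z1→Blue 5·8=40, Z2→Green 3·15=45, Z3→Red 2·5=10, Z4→Amber 2·22=44. Service 139; fixed 800; total 939.

Total cost: 939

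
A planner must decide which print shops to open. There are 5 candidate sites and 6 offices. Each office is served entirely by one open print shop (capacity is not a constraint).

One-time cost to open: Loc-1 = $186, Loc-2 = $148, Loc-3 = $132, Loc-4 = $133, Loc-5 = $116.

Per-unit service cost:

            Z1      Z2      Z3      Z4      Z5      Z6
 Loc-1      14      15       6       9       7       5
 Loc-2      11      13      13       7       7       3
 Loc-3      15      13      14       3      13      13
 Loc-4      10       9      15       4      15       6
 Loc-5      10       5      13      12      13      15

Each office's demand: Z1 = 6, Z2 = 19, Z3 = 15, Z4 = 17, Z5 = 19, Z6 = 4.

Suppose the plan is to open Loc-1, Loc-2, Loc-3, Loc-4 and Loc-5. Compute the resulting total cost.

Total cost: 1156

Each office is assigned to its cheapest site among the open ones.
{Loc-1, Loc-2, Loc-3, Loc-4, Loc-5}: Z1→Loc-4 10·6=60, Z2→Loc-5 5·19=95, Z3→Loc-1 6·15=90, Z4→Loc-3 3·17=51, Z5→Loc-1 7·19=133, Z6→Loc-2 3·4=12. Service 441; fixed 715; total 1156.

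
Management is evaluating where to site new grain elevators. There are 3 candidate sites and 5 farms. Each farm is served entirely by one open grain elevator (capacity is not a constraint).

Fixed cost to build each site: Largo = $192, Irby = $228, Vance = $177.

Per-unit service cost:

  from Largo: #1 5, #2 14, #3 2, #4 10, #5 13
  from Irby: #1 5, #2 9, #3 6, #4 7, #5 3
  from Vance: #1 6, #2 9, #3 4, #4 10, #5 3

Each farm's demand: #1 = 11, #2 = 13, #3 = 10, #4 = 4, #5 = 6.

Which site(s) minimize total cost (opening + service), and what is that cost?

For any fixed open set, each farm goes to its cheapest open site; total = fixed + service.
{Vance}: #1→Vance 6·11=66, #2→Vance 9·13=117, #3→Vance 4·10=40, #4→Vance 10·4=40, #5→Vance 3·6=18. Service 281; fixed 177; total 458.
{Irby}: service 278 + fixed 228 = 506
{Largo}: service 375 + fixed 192 = 567
{Largo, Irby, Vance}: service 238 + fixed 597 = 835
No other subset beats 458.

Open Vance only; minimum total cost 458.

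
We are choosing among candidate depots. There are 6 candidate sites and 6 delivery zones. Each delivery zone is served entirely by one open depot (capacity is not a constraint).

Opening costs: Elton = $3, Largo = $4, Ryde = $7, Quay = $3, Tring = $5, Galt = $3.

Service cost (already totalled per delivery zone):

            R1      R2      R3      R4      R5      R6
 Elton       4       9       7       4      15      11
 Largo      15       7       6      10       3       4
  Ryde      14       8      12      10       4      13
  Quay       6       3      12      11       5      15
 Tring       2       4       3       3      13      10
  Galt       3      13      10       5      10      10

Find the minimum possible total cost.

For any fixed open set, each delivery zone goes to its cheapest open site; total = fixed + service.
{Largo, Tring}: R1→Tring 2, R2→Tring 4, R3→Tring 3, R4→Tring 3, R5→Largo 3, R6→Largo 4. Service 19; fixed 9; total 28.
{Largo, Quay, Tring}: service 18 + fixed 12 = 30
{Elton, Largo, Tring}: service 19 + fixed 12 = 31
{Elton, Largo, Ryde, Quay, Tring, Galt}: service 18 + fixed 25 = 43
No other subset beats 28.

Minimum total cost: 28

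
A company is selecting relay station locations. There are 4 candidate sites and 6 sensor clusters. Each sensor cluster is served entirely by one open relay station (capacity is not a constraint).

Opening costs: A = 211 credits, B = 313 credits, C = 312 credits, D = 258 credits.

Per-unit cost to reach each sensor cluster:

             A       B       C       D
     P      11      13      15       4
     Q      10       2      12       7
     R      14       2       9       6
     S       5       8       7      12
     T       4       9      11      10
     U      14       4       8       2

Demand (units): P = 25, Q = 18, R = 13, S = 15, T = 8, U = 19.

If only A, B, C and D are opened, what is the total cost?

Each sensor cluster is assigned to its cheapest site among the open ones.
{A, B, C, D}: P→D 4·25=100, Q→B 2·18=36, R→B 2·13=26, S→A 5·15=75, T→A 4·8=32, U→D 2·19=38. Service 307; fixed 1094; total 1401.

Total cost: 1401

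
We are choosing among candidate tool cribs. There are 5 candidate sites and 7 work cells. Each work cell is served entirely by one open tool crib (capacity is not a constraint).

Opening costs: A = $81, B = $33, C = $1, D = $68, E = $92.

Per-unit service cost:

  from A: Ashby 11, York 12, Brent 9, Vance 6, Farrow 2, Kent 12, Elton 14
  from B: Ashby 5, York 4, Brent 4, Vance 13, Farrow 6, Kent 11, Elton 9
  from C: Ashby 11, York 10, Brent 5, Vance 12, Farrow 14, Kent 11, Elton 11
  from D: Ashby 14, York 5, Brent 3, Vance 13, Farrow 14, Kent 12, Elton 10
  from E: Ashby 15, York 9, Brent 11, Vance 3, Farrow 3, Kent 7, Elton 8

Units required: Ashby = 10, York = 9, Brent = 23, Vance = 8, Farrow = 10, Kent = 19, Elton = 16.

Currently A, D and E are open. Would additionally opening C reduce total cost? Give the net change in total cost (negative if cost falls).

Current service cost with {A, D, E}: 529.
Adding C: each work cell re-picks its cheapest; new service cost 529, saving 0.
Extra fixed cost: 1. Net change = 1 − 0 = 1.
(Totals: 770 → 771.)

No — net change +1 (cost rises by 1).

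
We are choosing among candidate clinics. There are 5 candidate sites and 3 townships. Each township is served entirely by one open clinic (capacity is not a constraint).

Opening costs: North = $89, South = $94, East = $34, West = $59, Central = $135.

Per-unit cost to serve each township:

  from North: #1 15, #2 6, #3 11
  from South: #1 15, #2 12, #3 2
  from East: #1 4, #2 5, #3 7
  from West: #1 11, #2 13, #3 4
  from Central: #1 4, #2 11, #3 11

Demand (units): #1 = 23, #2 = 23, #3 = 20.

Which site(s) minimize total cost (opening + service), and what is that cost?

Open South and East; minimum total cost 375.

For any fixed open set, each township goes to its cheapest open site; total = fixed + service.
{South, East}: #1→East 4·23=92, #2→East 5·23=115, #3→South 2·20=40. Service 247; fixed 128; total 375.
{East, West}: #1→East 4·23=92, #2→East 5·23=115, #3→West 4·20=80. Service 287; fixed 93; total 380.
{East}: service 347 + fixed 34 = 381
{North, South, East, West, Central}: service 247 + fixed 411 = 658
No other subset beats 375.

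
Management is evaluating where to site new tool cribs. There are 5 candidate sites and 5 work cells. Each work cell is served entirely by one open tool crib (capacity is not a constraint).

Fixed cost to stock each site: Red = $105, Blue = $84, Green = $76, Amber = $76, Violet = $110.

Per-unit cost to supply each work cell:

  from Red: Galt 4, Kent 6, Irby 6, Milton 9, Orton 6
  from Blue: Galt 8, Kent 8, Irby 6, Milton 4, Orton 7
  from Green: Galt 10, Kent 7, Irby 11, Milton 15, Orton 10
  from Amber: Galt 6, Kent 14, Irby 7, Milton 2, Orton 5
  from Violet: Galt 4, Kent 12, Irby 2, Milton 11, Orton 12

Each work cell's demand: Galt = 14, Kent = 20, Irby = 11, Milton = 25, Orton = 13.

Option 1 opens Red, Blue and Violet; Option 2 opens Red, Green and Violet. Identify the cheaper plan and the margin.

Option 1: {Red, Blue, Violet}: Galt→Red 4·14=56, Kent→Red 6·20=120, Irby→Violet 2·11=22, Milton→Blue 4·25=100, Orton→Red 6·13=78. Service 376; fixed 299; total 675.
Option 2: {Red, Green, Violet}: Galt→Red 4·14=56, Kent→Red 6·20=120, Irby→Violet 2·11=22, Milton→Red 9·25=225, Orton→Red 6·13=78. Service 501; fixed 291; total 792.
Difference: |675 − 792| = 117.

Option 1 is cheaper by 117.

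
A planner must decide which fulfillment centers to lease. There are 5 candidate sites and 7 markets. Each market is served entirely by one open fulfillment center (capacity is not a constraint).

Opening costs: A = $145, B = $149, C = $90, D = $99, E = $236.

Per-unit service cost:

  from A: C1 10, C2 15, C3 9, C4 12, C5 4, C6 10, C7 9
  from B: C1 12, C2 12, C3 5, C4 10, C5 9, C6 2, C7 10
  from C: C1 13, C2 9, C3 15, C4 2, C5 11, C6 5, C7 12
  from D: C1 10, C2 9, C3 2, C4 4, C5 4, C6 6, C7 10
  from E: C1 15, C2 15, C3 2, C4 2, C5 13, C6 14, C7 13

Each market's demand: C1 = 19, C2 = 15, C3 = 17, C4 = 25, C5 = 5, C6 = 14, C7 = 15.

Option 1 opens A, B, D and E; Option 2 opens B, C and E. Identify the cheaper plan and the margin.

Option 1: {A, B, D, E}: C1→A 10·19=190, C2→D 9·15=135, C3→D 2·17=34, C4→E 2·25=50, C5→A 4·5=20, C6→B 2·14=28, C7→A 9·15=135. Service 592; fixed 629; total 1221.
Option 2: {B, C, E}: C1→B 12·19=228, C2→C 9·15=135, C3→E 2·17=34, C4→C 2·25=50, C5→B 9·5=45, C6→B 2·14=28, C7→B 10·15=150. Service 670; fixed 475; total 1145.
Difference: |1221 − 1145| = 76.

Option 2 is cheaper by 76.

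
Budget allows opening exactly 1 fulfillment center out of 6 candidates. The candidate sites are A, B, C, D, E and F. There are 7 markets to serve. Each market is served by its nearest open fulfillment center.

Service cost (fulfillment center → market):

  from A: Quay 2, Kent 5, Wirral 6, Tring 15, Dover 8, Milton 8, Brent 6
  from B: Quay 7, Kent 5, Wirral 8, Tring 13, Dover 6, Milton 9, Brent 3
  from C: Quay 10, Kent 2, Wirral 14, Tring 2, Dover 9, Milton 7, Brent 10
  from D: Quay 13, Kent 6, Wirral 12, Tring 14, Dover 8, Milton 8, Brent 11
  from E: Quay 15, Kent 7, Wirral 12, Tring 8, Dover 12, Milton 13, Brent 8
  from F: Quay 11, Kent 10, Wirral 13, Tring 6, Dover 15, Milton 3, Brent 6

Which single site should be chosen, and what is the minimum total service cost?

With exactly 1 open, each market uses its cheapest among the chosen.
{A}: Quay→A 2, Kent→A 5, Wirral→A 6, Tring→A 15, Dover→A 8, Milton→A 8, Brent→A 6. Service cost 50.
{B}: service cost 51
{C}: service cost 54
Among all 6 size-1 choices, {A} is lowest.

Choose A only; total service cost 50.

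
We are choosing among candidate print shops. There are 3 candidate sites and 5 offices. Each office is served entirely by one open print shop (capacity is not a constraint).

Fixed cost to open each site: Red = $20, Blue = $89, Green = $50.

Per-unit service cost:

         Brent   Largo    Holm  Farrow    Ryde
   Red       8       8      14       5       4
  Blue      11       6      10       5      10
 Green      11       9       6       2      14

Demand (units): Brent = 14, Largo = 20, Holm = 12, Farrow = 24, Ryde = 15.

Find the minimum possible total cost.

For any fixed open set, each office goes to its cheapest open site; total = fixed + service.
{Red, Green}: Brent→Red 8·14=112, Largo→Red 8·20=160, Holm→Green 6·12=72, Farrow→Green 2·24=48, Ryde→Red 4·15=60. Service 452; fixed 70; total 522.
{Red, Blue, Green}: service 412 + fixed 159 = 571
{Red}: Brent→Red 8·14=112, Largo→Red 8·20=160, Holm→Red 14·12=168, Farrow→Red 5·24=120, Ryde→Red 4·15=60. Service 620; fixed 20; total 640.
(All 7 nonempty subsets were checked; Red and Green is lowest.)

Minimum total cost: 522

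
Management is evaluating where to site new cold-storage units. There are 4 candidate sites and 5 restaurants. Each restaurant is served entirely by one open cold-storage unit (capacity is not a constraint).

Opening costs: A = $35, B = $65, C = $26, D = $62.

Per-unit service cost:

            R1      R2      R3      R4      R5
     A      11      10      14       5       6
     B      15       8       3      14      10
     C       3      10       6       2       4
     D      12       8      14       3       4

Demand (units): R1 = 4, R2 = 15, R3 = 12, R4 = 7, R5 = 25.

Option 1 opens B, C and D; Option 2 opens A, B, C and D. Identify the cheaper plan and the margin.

Option 1 is cheaper by 35.

Option 1: {B, C, D}: R1→C 3·4=12, R2→B 8·15=120, R3→B 3·12=36, R4→C 2·7=14, R5→C 4·25=100. Service 282; fixed 153; total 435.
Option 2: {A, B, C, D}: R1→C 3·4=12, R2→B 8·15=120, R3→B 3·12=36, R4→C 2·7=14, R5→C 4·25=100. Service 282; fixed 188; total 470.
Difference: |435 − 470| = 35.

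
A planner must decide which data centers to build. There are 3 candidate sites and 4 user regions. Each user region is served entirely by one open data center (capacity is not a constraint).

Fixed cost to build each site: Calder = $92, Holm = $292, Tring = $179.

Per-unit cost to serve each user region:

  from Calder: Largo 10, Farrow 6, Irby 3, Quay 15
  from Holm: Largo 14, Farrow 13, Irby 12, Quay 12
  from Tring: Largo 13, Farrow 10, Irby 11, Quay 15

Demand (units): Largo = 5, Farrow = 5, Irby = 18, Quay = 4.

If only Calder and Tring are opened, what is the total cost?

Total cost: 465

Each user region is assigned to its cheapest site among the open ones.
{Calder, Tring}: Largo→Calder 10·5=50, Farrow→Calder 6·5=30, Irby→Calder 3·18=54, Quay→Calder 15·4=60. Service 194; fixed 271; total 465.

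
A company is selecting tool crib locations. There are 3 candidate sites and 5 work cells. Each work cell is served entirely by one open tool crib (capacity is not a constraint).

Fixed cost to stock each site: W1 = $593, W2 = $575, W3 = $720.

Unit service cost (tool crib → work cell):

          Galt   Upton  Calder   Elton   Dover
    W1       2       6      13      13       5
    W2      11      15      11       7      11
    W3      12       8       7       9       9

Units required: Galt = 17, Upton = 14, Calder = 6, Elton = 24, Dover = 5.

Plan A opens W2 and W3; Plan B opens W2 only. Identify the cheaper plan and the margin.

Plan A: {W2, W3}: Galt→W2 11·17=187, Upton→W3 8·14=112, Calder→W3 7·6=42, Elton→W2 7·24=168, Dover→W3 9·5=45. Service 554; fixed 1295; total 1849.
Plan B: {W2}: Galt→W2 11·17=187, Upton→W2 15·14=210, Calder→W2 11·6=66, Elton→W2 7·24=168, Dover→W2 11·5=55. Service 686; fixed 575; total 1261.
Difference: |1849 − 1261| = 588.

Plan B is cheaper by 588.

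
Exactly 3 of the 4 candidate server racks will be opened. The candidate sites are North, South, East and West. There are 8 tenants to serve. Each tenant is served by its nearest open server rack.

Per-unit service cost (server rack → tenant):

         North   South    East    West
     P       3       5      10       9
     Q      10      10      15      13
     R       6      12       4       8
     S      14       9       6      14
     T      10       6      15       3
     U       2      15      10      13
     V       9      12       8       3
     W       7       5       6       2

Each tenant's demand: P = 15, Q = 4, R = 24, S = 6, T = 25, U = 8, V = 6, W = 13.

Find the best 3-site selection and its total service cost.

Choose North, East and West; total service cost 352.

With exactly 3 open, each tenant uses its cheapest among the chosen.
{North, East, West}: P→North 3·15=45, Q→North 10·4=40, R→East 4·24=96, S→East 6·6=36, T→West 3·25=75, U→North 2·8=16, V→West 3·6=18, W→West 2·13=26. Service cost 352.
{North, South, West}: service cost 418
{South, East, West}: service cost 446
Among all 4 size-3 choices, {North, East, West} is lowest.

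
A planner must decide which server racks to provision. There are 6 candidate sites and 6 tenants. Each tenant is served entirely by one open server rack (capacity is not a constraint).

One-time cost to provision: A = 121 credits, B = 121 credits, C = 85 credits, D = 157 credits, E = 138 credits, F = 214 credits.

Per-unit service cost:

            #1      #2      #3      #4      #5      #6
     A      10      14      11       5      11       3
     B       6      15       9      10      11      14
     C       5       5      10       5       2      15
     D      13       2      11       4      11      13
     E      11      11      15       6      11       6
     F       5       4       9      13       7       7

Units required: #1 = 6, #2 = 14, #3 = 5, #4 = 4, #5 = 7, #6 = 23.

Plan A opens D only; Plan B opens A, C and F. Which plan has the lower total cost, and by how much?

Plan A: {D}: #1→D 13·6=78, #2→D 2·14=28, #3→D 11·5=55, #4→D 4·4=16, #5→D 11·7=77, #6→D 13·23=299. Service 553; fixed 157; total 710.
Plan B: {A, C, F}: #1→C 5·6=30, #2→F 4·14=56, #3→F 9·5=45, #4→A 5·4=20, #5→C 2·7=14, #6→A 3·23=69. Service 234; fixed 420; total 654.
Difference: |710 − 654| = 56.

Plan B is cheaper by 56.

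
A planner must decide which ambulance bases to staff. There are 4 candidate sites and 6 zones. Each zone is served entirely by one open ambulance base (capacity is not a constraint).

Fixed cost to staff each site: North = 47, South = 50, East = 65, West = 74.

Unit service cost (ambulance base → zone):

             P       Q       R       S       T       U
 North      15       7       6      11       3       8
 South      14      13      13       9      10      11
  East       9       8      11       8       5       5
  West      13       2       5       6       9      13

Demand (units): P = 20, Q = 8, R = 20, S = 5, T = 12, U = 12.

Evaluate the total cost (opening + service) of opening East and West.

Total cost: 585

Each zone is assigned to its cheapest site among the open ones.
{East, West}: P→East 9·20=180, Q→West 2·8=16, R→West 5·20=100, S→West 6·5=30, T→East 5·12=60, U→East 5·12=60. Service 446; fixed 139; total 585.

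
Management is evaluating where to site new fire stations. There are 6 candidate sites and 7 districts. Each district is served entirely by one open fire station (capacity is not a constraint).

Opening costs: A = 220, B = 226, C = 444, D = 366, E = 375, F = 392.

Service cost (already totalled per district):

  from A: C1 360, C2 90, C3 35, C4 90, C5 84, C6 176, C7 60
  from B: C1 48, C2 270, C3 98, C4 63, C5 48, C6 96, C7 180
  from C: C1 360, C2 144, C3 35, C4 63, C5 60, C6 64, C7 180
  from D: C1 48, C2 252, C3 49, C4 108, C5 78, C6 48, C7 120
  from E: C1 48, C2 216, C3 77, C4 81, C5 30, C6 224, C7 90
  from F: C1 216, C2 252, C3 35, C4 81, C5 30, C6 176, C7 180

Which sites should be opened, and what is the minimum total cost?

Open A and B; minimum total cost 886.

For any fixed open set, each district goes to its cheapest open site; total = fixed + service.
{A, B}: C1→B 48, C2→A 90, C3→A 35, C4→B 63, C5→B 48, C6→B 96, C7→A 60. Service 440; fixed 446; total 886.
{B}: C1→B 48, C2→B 270, C3→B 98, C4→B 63, C5→B 48, C6→B 96, C7→B 180. Service 803; fixed 226; total 1029.
{A, D}: service 449 + fixed 586 = 1035
{A, B, C, D, E, F}: service 374 + fixed 2023 = 2397
No other subset beats 886.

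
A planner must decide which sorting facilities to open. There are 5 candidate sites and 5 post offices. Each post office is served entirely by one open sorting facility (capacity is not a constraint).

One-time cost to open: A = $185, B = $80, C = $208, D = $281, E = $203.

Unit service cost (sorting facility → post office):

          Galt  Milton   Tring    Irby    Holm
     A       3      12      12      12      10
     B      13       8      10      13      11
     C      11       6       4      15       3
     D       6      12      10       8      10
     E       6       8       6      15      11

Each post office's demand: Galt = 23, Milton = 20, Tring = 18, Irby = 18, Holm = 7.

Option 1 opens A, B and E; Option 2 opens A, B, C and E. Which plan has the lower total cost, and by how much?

Option 1 is cheaper by 83.

Option 1: {A, B, E}: Galt→A 3·23=69, Milton→B 8·20=160, Tring→E 6·18=108, Irby→A 12·18=216, Holm→A 10·7=70. Service 623; fixed 468; total 1091.
Option 2: {A, B, C, E}: Galt→A 3·23=69, Milton→C 6·20=120, Tring→C 4·18=72, Irby→A 12·18=216, Holm→C 3·7=21. Service 498; fixed 676; total 1174.
Difference: |1091 − 1174| = 83.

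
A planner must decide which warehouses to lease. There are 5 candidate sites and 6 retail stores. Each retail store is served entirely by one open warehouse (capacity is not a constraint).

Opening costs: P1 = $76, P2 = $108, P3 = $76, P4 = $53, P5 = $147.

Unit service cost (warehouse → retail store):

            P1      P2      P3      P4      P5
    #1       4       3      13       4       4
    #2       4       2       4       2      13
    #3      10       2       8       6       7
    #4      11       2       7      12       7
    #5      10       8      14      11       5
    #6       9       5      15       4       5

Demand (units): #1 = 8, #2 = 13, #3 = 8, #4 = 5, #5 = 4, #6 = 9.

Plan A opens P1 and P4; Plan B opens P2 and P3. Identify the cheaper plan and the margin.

Plan A: {P1, P4}: #1→P1 4·8=32, #2→P4 2·13=26, #3→P4 6·8=48, #4→P1 11·5=55, #5→P1 10·4=40, #6→P4 4·9=36. Service 237; fixed 129; total 366.
Plan B: {P2, P3}: #1→P2 3·8=24, #2→P2 2·13=26, #3→P2 2·8=16, #4→P2 2·5=10, #5→P2 8·4=32, #6→P2 5·9=45. Service 153; fixed 184; total 337.
Difference: |366 − 337| = 29.

Plan B is cheaper by 29.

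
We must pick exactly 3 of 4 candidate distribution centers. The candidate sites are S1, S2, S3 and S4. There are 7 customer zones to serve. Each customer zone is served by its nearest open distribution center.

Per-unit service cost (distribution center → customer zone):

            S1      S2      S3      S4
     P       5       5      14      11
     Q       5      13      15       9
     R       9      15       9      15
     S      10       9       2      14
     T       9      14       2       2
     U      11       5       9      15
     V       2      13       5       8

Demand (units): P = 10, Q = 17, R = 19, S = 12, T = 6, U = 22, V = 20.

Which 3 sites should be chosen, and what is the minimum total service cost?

Choose S1, S2 and S3; total service cost 492.

With exactly 3 open, each customer zone uses its cheapest among the chosen.
{S1, S2, S3}: P→S1 5·10=50, Q→S1 5·17=85, R→S1 9·19=171, S→S3 2·12=24, T→S3 2·6=12, U→S2 5·22=110, V→S1 2·20=40. Service cost 492.
{S1, S2, S4}: service cost 576
{S1, S3, S4}: service cost 580
Among all 4 size-3 choices, {S1, S2, S3} is lowest.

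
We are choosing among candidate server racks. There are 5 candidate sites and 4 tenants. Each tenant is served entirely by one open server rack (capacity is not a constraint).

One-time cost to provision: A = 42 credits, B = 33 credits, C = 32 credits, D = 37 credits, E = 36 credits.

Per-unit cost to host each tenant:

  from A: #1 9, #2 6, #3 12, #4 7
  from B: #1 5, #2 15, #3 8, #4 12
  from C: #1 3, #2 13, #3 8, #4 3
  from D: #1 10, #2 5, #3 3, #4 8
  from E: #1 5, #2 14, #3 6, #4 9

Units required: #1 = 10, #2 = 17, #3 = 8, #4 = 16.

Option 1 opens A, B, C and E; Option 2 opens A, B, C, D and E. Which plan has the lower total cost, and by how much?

Option 1: {A, B, C, E}: #1→C 3·10=30, #2→A 6·17=102, #3→E 6·8=48, #4→C 3·16=48. Service 228; fixed 143; total 371.
Option 2: {A, B, C, D, E}: #1→C 3·10=30, #2→D 5·17=85, #3→D 3·8=24, #4→C 3·16=48. Service 187; fixed 180; total 367.
Difference: |371 − 367| = 4.

Option 2 is cheaper by 4.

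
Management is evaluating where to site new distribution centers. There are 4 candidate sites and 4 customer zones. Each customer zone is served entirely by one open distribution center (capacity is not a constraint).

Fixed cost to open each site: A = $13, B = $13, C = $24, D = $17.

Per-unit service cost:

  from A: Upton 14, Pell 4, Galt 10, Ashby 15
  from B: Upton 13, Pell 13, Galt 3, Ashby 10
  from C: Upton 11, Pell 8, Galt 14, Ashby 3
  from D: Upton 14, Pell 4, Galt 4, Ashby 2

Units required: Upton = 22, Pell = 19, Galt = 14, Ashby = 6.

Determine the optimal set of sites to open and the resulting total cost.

For any fixed open set, each customer zone goes to its cheapest open site; total = fixed + service.
{B, C, D}: Upton→C 11·22=242, Pell→D 4·19=76, Galt→B 3·14=42, Ashby→D 2·6=12. Service 372; fixed 54; total 426.
{C, D}: Upton→C 11·22=242, Pell→D 4·19=76, Galt→D 4·14=56, Ashby→D 2·6=12. Service 386; fixed 41; total 427.
{A, B, C}: service 378 + fixed 50 = 428
{A, B, C, D}: Upton→C 11·22=242, Pell→A 4·19=76, Galt→B 3·14=42, Ashby→D 2·6=12. Service 372; fixed 67; total 439.
(All 15 nonempty subsets were checked; B, C and D is lowest.)

Open B, C and D; minimum total cost 426.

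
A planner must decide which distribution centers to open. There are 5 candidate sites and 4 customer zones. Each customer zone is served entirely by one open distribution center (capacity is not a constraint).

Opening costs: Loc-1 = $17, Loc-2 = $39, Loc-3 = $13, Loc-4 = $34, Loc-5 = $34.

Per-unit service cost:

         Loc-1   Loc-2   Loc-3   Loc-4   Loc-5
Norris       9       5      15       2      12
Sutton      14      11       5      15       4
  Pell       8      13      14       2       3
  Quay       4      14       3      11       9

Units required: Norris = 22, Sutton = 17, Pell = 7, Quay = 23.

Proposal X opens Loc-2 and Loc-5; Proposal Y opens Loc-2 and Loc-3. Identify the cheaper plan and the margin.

Proposal Y is cheaper by 72.

Proposal X: {Loc-2, Loc-5}: Norris→Loc-2 5·22=110, Sutton→Loc-5 4·17=68, Pell→Loc-5 3·7=21, Quay→Loc-5 9·23=207. Service 406; fixed 73; total 479.
Proposal Y: {Loc-2, Loc-3}: Norris→Loc-2 5·22=110, Sutton→Loc-3 5·17=85, Pell→Loc-2 13·7=91, Quay→Loc-3 3·23=69. Service 355; fixed 52; total 407.
Difference: |479 − 407| = 72.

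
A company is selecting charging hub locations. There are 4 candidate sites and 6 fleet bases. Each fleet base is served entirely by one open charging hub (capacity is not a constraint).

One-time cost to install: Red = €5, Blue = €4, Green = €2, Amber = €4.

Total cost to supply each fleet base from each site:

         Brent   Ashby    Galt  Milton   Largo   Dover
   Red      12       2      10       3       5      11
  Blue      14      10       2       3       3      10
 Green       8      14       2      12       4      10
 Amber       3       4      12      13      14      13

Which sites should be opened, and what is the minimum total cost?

For any fixed open set, each fleet base goes to its cheapest open site; total = fixed + service.
{Blue, Amber}: Brent→Amber 3, Ashby→Amber 4, Galt→Blue 2, Milton→Blue 3, Largo→Blue 3, Dover→Blue 10. Service 25; fixed 8; total 33.
{Red, Green, Amber}: service 24 + fixed 11 = 35
{Blue, Green, Amber}: service 25 + fixed 10 = 35
{Red, Blue, Green, Amber}: Brent→Amber 3, Ashby→Red 2, Galt→Blue 2, Milton→Red 3, Largo→Blue 3, Dover→Blue 10. Service 23; fixed 15; total 38.
(All 15 nonempty subsets were checked; Blue and Amber is lowest.)

Open Blue and Amber; minimum total cost 33.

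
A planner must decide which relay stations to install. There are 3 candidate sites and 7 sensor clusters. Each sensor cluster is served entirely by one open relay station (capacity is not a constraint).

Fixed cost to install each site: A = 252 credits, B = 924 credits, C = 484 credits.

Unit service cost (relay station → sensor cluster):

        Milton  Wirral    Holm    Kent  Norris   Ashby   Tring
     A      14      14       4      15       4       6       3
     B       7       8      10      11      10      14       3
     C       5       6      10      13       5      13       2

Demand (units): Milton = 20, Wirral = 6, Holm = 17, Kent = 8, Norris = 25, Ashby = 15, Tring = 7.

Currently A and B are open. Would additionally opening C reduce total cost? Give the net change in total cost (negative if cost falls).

No — net change +425 (cost rises by 425).

Current service cost with {A, B}: 555.
Adding C: each sensor cluster re-picks its cheapest; new service cost 496, saving 59.
Extra fixed cost: 484. Net change = 484 − 59 = 425.
(Totals: 1731 → 2156.)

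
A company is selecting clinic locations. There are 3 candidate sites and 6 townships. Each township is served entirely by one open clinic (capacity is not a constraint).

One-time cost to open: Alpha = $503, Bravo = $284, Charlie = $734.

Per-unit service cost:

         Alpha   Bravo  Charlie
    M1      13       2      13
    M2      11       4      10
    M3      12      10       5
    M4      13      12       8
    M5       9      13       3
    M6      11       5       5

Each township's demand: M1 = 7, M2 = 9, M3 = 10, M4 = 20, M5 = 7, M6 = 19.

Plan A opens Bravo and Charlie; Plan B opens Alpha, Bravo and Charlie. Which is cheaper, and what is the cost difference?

Plan A is cheaper by 503.

Plan A: {Bravo, Charlie}: M1→Bravo 2·7=14, M2→Bravo 4·9=36, M3→Charlie 5·10=50, M4→Charlie 8·20=160, M5→Charlie 3·7=21, M6→Bravo 5·19=95. Service 376; fixed 1018; total 1394.
Plan B: {Alpha, Bravo, Charlie}: M1→Bravo 2·7=14, M2→Bravo 4·9=36, M3→Charlie 5·10=50, M4→Charlie 8·20=160, M5→Charlie 3·7=21, M6→Bravo 5·19=95. Service 376; fixed 1521; total 1897.
Difference: |1394 − 1897| = 503.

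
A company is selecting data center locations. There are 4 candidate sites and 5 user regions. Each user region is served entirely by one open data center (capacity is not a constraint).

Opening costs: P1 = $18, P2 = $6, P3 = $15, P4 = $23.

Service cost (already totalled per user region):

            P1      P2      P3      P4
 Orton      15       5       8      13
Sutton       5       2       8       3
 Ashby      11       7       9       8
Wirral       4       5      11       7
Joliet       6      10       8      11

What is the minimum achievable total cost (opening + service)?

Minimum total cost: 35

For any fixed open set, each user region goes to its cheapest open site; total = fixed + service.
{P2}: Orton→P2 5, Sutton→P2 2, Ashby→P2 7, Wirral→P2 5, Joliet→P2 10. Service 29; fixed 6; total 35.
{P1, P2}: service 24 + fixed 24 = 48
{P2, P3}: service 27 + fixed 21 = 48
{P1, P2, P3, P4}: service 24 + fixed 62 = 86
No other subset beats 35.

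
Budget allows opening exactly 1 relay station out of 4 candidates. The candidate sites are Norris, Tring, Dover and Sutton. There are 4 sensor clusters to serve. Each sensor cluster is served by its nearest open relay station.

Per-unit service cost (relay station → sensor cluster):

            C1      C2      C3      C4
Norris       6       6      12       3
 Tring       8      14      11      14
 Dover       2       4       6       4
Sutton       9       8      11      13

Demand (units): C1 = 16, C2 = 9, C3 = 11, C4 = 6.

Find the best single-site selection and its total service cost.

Choose Dover only; total service cost 158.

With exactly 1 open, each sensor cluster uses its cheapest among the chosen.
{Dover}: C1→Dover 2·16=32, C2→Dover 4·9=36, C3→Dover 6·11=66, C4→Dover 4·6=24. Service cost 158.
{Norris}: service cost 300
{Sutton}: service cost 415
Among all 4 size-1 choices, {Dover} is lowest.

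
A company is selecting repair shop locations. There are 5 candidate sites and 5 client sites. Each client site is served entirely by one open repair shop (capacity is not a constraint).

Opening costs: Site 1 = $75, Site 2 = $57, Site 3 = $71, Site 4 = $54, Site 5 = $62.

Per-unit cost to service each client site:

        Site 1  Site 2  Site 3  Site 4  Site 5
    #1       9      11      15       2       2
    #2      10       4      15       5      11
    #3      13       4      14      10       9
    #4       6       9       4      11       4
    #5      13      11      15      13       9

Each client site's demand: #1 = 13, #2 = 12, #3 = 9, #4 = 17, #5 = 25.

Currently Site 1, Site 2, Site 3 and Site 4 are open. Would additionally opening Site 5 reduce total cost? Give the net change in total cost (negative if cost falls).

No — net change +12 (cost rises by 12).

Current service cost with {Site 1, Site 2, Site 3, Site 4}: 453.
Adding Site 5: each client site re-picks its cheapest; new service cost 403, saving 50.
Extra fixed cost: 62. Net change = 62 − 50 = 12.
(Totals: 710 → 722.)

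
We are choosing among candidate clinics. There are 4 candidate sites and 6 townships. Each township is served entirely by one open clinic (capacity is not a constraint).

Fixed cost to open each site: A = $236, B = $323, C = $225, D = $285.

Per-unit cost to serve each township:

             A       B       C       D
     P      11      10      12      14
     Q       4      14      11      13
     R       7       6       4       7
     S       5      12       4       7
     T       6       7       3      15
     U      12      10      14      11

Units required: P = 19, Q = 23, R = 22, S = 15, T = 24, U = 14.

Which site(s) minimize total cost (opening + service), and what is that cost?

Open A only; minimum total cost 1078.

For any fixed open set, each township goes to its cheapest open site; total = fixed + service.
{A}: P→A 11·19=209, Q→A 4·23=92, R→A 7·22=154, S→A 5·15=75, T→A 6·24=144, U→A 12·14=168. Service 842; fixed 236; total 1078.
{C}: service 897 + fixed 225 = 1122
{A, C}: P→A 11·19=209, Q→A 4·23=92, R→C 4·22=88, S→C 4·15=60, T→C 3·24=72, U→A 12·14=168. Service 689; fixed 461; total 1150.
{A, B, C, D}: service 642 + fixed 1069 = 1711
No other subset beats 1078.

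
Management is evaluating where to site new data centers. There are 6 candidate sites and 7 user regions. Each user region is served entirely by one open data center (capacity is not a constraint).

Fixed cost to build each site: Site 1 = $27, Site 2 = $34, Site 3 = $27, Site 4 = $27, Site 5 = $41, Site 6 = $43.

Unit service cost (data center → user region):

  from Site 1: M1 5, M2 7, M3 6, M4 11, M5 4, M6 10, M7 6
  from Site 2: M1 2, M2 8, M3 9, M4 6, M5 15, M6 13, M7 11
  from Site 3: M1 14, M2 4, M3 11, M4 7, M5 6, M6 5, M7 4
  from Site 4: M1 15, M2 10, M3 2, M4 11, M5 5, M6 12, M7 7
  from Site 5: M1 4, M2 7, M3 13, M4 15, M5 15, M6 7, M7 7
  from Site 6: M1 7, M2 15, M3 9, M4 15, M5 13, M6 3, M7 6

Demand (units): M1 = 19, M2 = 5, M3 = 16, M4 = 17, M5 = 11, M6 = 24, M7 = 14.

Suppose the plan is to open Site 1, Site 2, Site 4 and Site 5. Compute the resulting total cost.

Total cost: 632

Each user region is assigned to its cheapest site among the open ones.
{Site 1, Site 2, Site 4, Site 5}: M1→Site 2 2·19=38, M2→Site 1 7·5=35, M3→Site 4 2·16=32, M4→Site 2 6·17=102, M5→Site 1 4·11=44, M6→Site 5 7·24=168, M7→Site 1 6·14=84. Service 503; fixed 129; total 632.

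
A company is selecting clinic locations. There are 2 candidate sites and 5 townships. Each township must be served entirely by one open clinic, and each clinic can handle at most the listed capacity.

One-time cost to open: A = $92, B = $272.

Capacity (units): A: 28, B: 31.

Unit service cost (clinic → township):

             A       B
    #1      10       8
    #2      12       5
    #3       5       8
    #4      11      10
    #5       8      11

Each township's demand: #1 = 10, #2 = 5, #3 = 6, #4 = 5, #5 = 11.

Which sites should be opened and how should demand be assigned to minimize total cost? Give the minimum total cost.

Minimum total cost: 637

Open {A, B}: #1→B 8·10=80, #2→B 5·5=25, #3→A 5·6=30, #4→B 10·5=50, #5→A 8·11=88.
Loads: A carries 17/28, B carries 20/31. Service 273; fixed 364; total 637.
Next best feasible plan costs 642.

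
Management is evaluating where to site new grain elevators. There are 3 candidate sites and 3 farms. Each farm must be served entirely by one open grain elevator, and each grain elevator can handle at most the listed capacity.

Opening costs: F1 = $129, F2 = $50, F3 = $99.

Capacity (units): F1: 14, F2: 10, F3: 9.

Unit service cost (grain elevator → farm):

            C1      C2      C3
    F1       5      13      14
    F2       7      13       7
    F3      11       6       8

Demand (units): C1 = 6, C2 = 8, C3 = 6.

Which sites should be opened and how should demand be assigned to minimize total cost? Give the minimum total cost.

Open {F1, F2}: C1→F1 5·6=30, C2→F1 13·8=104, C3→F2 7·6=42.
Loads: F1 carries 14/14, F2 carries 6/10. Service 176; fixed 179; total 355.
Next best feasible plan costs 390.

Minimum total cost: 355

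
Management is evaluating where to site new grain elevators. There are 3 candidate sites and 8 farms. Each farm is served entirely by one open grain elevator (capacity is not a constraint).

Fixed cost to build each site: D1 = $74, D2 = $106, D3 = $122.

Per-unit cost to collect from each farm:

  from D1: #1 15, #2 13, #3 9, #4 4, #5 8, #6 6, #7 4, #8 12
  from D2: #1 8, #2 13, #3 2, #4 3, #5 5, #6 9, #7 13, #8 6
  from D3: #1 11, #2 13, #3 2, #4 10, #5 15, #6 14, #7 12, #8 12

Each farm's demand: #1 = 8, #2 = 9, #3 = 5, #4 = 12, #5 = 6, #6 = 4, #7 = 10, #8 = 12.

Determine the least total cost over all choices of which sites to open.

For any fixed open set, each farm goes to its cheapest open site; total = fixed + service.
{D1, D2}: #1→D2 8·8=64, #2→D1 13·9=117, #3→D2 2·5=10, #4→D2 3·12=36, #5→D2 5·6=30, #6→D1 6·4=24, #7→D1 4·10=40, #8→D2 6·12=72. Service 393; fixed 180; total 573.
{D2}: service 495 + fixed 106 = 601
{D1}: service 586 + fixed 74 = 660
{D1, D2, D3}: service 393 + fixed 302 = 695
No other subset beats 573.

Minimum total cost: 573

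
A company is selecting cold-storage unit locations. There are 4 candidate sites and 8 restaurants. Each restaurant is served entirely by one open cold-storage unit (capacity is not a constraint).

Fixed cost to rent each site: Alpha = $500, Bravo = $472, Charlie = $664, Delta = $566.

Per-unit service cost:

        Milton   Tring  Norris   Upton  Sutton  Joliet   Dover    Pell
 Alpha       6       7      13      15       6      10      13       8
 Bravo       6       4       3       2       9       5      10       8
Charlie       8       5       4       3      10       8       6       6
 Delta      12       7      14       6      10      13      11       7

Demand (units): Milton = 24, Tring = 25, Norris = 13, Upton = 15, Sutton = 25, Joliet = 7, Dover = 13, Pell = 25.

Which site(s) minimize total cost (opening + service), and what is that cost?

Open Bravo only; minimum total cost 1375.

For any fixed open set, each restaurant goes to its cheapest open site; total = fixed + service.
{Bravo}: Milton→Bravo 6·24=144, Tring→Bravo 4·25=100, Norris→Bravo 3·13=39, Upton→Bravo 2·15=30, Sutton→Bravo 9·25=225, Joliet→Bravo 5·7=35, Dover→Bravo 10·13=130, Pell→Bravo 8·25=200. Service 903; fixed 472; total 1375.
{Charlie}: Milton→Charlie 8·24=192, Tring→Charlie 5·25=125, Norris→Charlie 4·13=52, Upton→Charlie 3·15=45, Sutton→Charlie 10·25=250, Joliet→Charlie 8·7=56, Dover→Charlie 6·13=78, Pell→Charlie 6·25=150. Service 948; fixed 664; total 1612.
{Alpha, Bravo}: Milton→Alpha 6·24=144, Tring→Bravo 4·25=100, Norris→Bravo 3·13=39, Upton→Bravo 2·15=30, Sutton→Alpha 6·25=150, Joliet→Bravo 5·7=35, Dover→Bravo 10·13=130, Pell→Alpha 8·25=200. Service 828; fixed 972; total 1800.
{Alpha, Bravo, Charlie, Delta}: service 726 + fixed 2202 = 2928
No other subset beats 1375.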